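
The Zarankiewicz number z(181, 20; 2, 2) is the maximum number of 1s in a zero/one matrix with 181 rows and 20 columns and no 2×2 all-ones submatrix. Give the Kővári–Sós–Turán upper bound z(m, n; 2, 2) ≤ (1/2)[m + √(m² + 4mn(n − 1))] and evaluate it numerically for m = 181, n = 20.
z(181, 20; 2, 2) ≤ (1/2)[181 + √(181² + 4·181·20·19)] = (1/2)[181 + √307881] = 367.9351

Kővári–Sós–Turán: let r_1, ..., r_181 be the row sums and z = Σ r_i the total number of 1s. Each pair of columns can share at most one row with both entries 1 (else a 2×2 all-ones block appears), so Σ_i C(r_i, 2) ≤ C(20, 2) = 190. By convexity Σ_i C(r_i, 2) ≥ 181·C(z/181, 2) = z(z − 181)/(2·181), giving z² − 181z − 181·20·19 ≤ 0 and hence z ≤ (1/2)[181 + √(32761 + 4·68780)] = (1/2)[181 + √307881] ≈ (1/2)(181 + 554.8703) = 367.9351.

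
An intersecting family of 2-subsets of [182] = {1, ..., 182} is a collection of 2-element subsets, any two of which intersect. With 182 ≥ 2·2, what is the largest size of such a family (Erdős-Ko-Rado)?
max |F| = C(181, 1) = 181

The Erdős-Ko-Rado theorem states: for n ≥ 2k, an intersecting family of k-subsets of an n-element set has size at most C(n − 1, k − 1), with equality for 'star' families {A ⊆ [n] : |A| = k, i ∈ A} (fix an element i). For n = 182, k = 2: C(181, 1) = 181.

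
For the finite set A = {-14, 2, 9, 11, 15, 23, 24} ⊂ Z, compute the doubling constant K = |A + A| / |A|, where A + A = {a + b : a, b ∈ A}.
K = |A + A| / |A| = 27/7

Enumerate A + A = {a + b : a, b ∈ A}. With |A| = 7, there are |A|^2 = 49 ordered sum pairs; collecting distinct values, A + A = {-28, -12, -5, -3, 1, 4, 9, 10, 11, 13, 17, 18, 20, 22, 24, 25, 26, 30, 32, 33, 34, 35, 38, 39, 46, 47, 48}, so |A + A| = 27. Thus K = 27/7. For comparison, the minimum possible |A + A| over all 7-element sets is 2·7 − 1 = 13 (so min K = 13/7), attained only by arithmetic progressions.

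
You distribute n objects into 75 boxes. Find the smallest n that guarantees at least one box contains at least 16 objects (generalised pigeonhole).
n = (16 − 1)·75 + 1 = 1126

By the generalised pigeonhole principle, to guarantee some box contains ≥ r objects we need more than (r − 1) · k objects total. Threshold: n = (r − 1) · k + 1. With r = 16 and k = 75: n = 15 · 75 + 1 = 1125 + 1 = 1126. For n = 1125 = 15 · 75, we can put exactly 15 objects in every box, avoiding 16 in any single one — so 1126 is tight.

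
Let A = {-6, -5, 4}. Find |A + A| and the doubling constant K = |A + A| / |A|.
K = |A + A| / |A| = 6/3 = 2

Enumerate A + A = {a + b : a, b ∈ A}. With |A| = 3, there are |A|^2 = 9 ordered sum pairs; collecting distinct values, A + A = {-12, -11, -10, -2, -1, 8}, so |A + A| = 6. Thus K = 6/3 = 2. For comparison, the minimum possible |A + A| over all 3-element sets is 2·3 − 1 = 5 (so min K = 5/3), attained only by arithmetic progressions.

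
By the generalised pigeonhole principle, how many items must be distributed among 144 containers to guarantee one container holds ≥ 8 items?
n = (8 − 1)·144 + 1 = 1009

By the generalised pigeonhole principle, to guarantee some box contains ≥ r objects we need more than (r − 1) · k objects total. Threshold: n = (r − 1) · k + 1. With r = 8 and k = 144: n = 7 · 144 + 1 = 1008 + 1 = 1009. For n = 1008 = 7 · 144, we can put exactly 7 objects in every box, avoiding 8 in any single one — so 1009 is tight.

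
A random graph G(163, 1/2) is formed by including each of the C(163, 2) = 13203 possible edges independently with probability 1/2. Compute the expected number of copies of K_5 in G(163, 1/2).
E[# K_5] = C(163, 5) · (1/2)^C(5, 2) = 901289592 / 2^10 = 112661199/128 = 880165.6171875

For each 5-subset S of vertices (there are C(163, 5) = 901289592 such S), let X_S = 1 if S induces a K_5 (all C(5, 2) = 10 edges present). Then P(X_S = 1) = (1/2)^10 = 1/1024. By linearity of expectation, E[# K_5] = C(163, 5) · (1/2)^10 = 901289592 / 1024 = 112661199/128 = 880165.6171875.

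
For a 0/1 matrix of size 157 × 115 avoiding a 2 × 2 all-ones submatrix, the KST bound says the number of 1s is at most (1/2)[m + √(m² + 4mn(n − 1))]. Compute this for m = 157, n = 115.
z(157, 115; 2, 2) ≤ (1/2)[157 + √(157² + 4·157·115·114)] = (1/2)[157 + √8257729] = 1515.3132

Kővári–Sós–Turán: let r_1, ..., r_157 be the row sums and z = Σ r_i the total number of 1s. Each pair of columns can share at most one row with both entries 1 (else a 2×2 all-ones block appears), so Σ_i C(r_i, 2) ≤ C(115, 2) = 6555. By convexity Σ_i C(r_i, 2) ≥ 157·C(z/157, 2) = z(z − 157)/(2·157), giving z² − 157z − 157·115·114 ≤ 0 and hence z ≤ (1/2)[157 + √(24649 + 4·2058270)] = (1/2)[157 + √8257729] ≈ (1/2)(157 + 2873.6265) = 1515.3132.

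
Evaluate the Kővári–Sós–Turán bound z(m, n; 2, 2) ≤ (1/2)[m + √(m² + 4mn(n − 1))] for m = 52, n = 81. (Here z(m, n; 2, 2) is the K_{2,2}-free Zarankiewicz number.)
z(52, 81; 2, 2) ≤ (1/2)[52 + √(52² + 4·52·81·80)] = (1/2)[52 + √1350544] = 607.0645

Kővári–Sós–Turán: let r_1, ..., r_52 be the row sums and z = Σ r_i the total number of 1s. Each pair of columns can share at most one row with both entries 1 (else a 2×2 all-ones block appears), so Σ_i C(r_i, 2) ≤ C(81, 2) = 3240. By convexity Σ_i C(r_i, 2) ≥ 52·C(z/52, 2) = z(z − 52)/(2·52), giving z² − 52z − 52·81·80 ≤ 0 and hence z ≤ (1/2)[52 + √(2704 + 4·336960)] = (1/2)[52 + √1350544] ≈ (1/2)(52 + 1162.1291) = 607.0645.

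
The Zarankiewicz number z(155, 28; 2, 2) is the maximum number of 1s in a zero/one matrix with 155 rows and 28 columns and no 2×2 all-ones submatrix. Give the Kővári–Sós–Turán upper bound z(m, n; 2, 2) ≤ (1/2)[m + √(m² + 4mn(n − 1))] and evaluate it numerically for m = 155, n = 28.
z(155, 28; 2, 2) ≤ (1/2)[155 + √(155² + 4·155·28·27)] = (1/2)[155 + √492745] = 428.479

Kővári–Sós–Turán: let r_1, ..., r_155 be the row sums and z = Σ r_i the total number of 1s. Each pair of columns can share at most one row with both entries 1 (else a 2×2 all-ones block appears), so Σ_i C(r_i, 2) ≤ C(28, 2) = 378. By convexity Σ_i C(r_i, 2) ≥ 155·C(z/155, 2) = z(z − 155)/(2·155), giving z² − 155z − 155·28·27 ≤ 0 and hence z ≤ (1/2)[155 + √(24025 + 4·117180)] = (1/2)[155 + √492745] ≈ (1/2)(155 + 701.958) = 428.479.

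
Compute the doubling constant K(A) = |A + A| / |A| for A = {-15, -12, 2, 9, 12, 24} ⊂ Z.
K = |A + A| / |A| = 20/6 = 10/3

Enumerate A + A = {a + b : a, b ∈ A}. With |A| = 6, there are |A|^2 = 36 ordered sum pairs; collecting distinct values, A + A = {-30, -27, -24, -13, -10, -6, -3, 0, 4, 9, 11, 12, 14, 18, 21, 24, 26, 33, 36, 48}, so |A + A| = 20. Thus K = 20/6 = 10/3. For comparison, the minimum possible |A + A| over all 6-element sets is 2·6 − 1 = 11 (so min K = 11/6), attained only by arithmetic progressions.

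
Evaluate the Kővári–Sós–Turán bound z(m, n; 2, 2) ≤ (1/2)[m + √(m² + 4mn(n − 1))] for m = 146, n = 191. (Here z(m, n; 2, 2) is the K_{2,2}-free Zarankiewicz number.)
z(146, 191; 2, 2) ≤ (1/2)[146 + √(146² + 4·146·191·190)] = (1/2)[146 + √21214676] = 2375.9696

Kővári–Sós–Turán: let r_1, ..., r_146 be the row sums and z = Σ r_i the total number of 1s. Each pair of columns can share at most one row with both entries 1 (else a 2×2 all-ones block appears), so Σ_i C(r_i, 2) ≤ C(191, 2) = 18145. By convexity Σ_i C(r_i, 2) ≥ 146·C(z/146, 2) = z(z − 146)/(2·146), giving z² − 146z − 146·191·190 ≤ 0 and hence z ≤ (1/2)[146 + √(21316 + 4·5298340)] = (1/2)[146 + √21214676] ≈ (1/2)(146 + 4605.9392) = 2375.9696.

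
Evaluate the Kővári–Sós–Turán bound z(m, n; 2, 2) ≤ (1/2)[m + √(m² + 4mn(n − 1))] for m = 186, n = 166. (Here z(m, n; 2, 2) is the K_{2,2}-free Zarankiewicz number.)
z(186, 166; 2, 2) ≤ (1/2)[186 + √(186² + 4·186·166·165)] = (1/2)[186 + √20412756] = 2352.0239

Kővári–Sós–Turán: let r_1, ..., r_186 be the row sums and z = Σ r_i the total number of 1s. Each pair of columns can share at most one row with both entries 1 (else a 2×2 all-ones block appears), so Σ_i C(r_i, 2) ≤ C(166, 2) = 13695. By convexity Σ_i C(r_i, 2) ≥ 186·C(z/186, 2) = z(z − 186)/(2·186), giving z² − 186z − 186·166·165 ≤ 0 and hence z ≤ (1/2)[186 + √(34596 + 4·5094540)] = (1/2)[186 + √20412756] ≈ (1/2)(186 + 4518.0478) = 2352.0239.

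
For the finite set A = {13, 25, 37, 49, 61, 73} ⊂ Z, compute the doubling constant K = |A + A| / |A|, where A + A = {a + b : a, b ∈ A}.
K = |A + A| / |A| = 11/6

Enumerate A + A = {a + b : a, b ∈ A}. With |A| = 6, there are |A|^2 = 36 ordered sum pairs; collecting distinct values, A + A = {26, 38, 50, 62, 74, 86, 98, 110, 122, 134, 146}, so |A + A| = 11. Thus K = 11/6. Here |A + A| = 2|A| − 1 = 11, the minimum possible — so K = 11/6 is minimal, which holds iff A is an arithmetic progression.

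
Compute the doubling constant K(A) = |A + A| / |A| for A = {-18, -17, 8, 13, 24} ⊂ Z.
K = |A + A| / |A| = 15/5 = 3

Enumerate A + A = {a + b : a, b ∈ A}. With |A| = 5, there are |A|^2 = 25 ordered sum pairs; collecting distinct values, A + A = {-36, -35, -34, -10, -9, -5, -4, 6, 7, 16, 21, 26, 32, 37, 48}, so |A + A| = 15. Thus K = 15/5 = 3. For comparison, the minimum possible |A + A| over all 5-element sets is 2·5 − 1 = 9 (so min K = 9/5), attained only by arithmetic progressions.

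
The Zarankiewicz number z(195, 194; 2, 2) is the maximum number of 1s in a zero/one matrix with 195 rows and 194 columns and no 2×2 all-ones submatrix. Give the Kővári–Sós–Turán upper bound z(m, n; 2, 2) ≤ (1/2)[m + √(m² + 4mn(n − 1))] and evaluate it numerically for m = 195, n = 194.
z(195, 194; 2, 2) ≤ (1/2)[195 + √(195² + 4·195·194·193)] = (1/2)[195 + √29242785] = 2801.3299

Kővári–Sós–Turán: let r_1, ..., r_195 be the row sums and z = Σ r_i the total number of 1s. Each pair of columns can share at most one row with both entries 1 (else a 2×2 all-ones block appears), so Σ_i C(r_i, 2) ≤ C(194, 2) = 18721. By convexity Σ_i C(r_i, 2) ≥ 195·C(z/195, 2) = z(z − 195)/(2·195), giving z² − 195z − 195·194·193 ≤ 0 and hence z ≤ (1/2)[195 + √(38025 + 4·7301190)] = (1/2)[195 + √29242785] ≈ (1/2)(195 + 5407.6598) = 2801.3299.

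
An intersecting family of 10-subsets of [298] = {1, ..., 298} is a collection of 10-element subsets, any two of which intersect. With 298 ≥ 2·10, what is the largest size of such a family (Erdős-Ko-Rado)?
max |F| = C(297, 9) = 43842345008337645

Erdős-Ko-Rado (1961): when n ≥ 2k, max |F| = C(n−1, k−1). The bound is attained by the star {A : i ∈ A} for any fixed i ∈ [n]. Here C(298−1, 10−1) = C(297, 9) = 43842345008337645.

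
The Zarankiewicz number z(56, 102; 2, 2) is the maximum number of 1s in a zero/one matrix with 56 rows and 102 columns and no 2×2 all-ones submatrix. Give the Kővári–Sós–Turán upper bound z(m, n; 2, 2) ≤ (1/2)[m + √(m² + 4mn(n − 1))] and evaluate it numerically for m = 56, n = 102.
z(56, 102; 2, 2) ≤ (1/2)[56 + √(56² + 4·56·102·101)] = (1/2)[56 + √2310784] = 788.0632

Kővári–Sós–Turán: let r_1, ..., r_56 be the row sums and z = Σ r_i the total number of 1s. Each pair of columns can share at most one row with both entries 1 (else a 2×2 all-ones block appears), so Σ_i C(r_i, 2) ≤ C(102, 2) = 5151. By convexity Σ_i C(r_i, 2) ≥ 56·C(z/56, 2) = z(z − 56)/(2·56), giving z² − 56z − 56·102·101 ≤ 0 and hence z ≤ (1/2)[56 + √(3136 + 4·576912)] = (1/2)[56 + √2310784] ≈ (1/2)(56 + 1520.1263) = 788.0632.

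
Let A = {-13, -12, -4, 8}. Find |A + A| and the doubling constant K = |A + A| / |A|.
K = |A + A| / |A| = 10/4 = 5/2

Enumerate A + A = {a + b : a, b ∈ A}. With |A| = 4, there are |A|^2 = 16 ordered sum pairs; collecting distinct values, A + A = {-26, -25, -24, -17, -16, -8, -5, -4, 4, 16}, so |A + A| = 10. Thus K = 10/4 = 5/2. For comparison, the minimum possible |A + A| over all 4-element sets is 2·4 − 1 = 7 (so min K = 7/4), attained only by arithmetic progressions.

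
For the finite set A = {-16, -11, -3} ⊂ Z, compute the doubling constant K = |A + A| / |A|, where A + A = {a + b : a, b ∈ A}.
K = |A + A| / |A| = 6/3 = 2

Enumerate A + A = {a + b : a, b ∈ A}. With |A| = 3, there are |A|^2 = 9 ordered sum pairs; collecting distinct values, A + A = {-32, -27, -22, -19, -14, -6}, so |A + A| = 6. Thus K = 6/3 = 2. For comparison, the minimum possible |A + A| over all 3-element sets is 2·3 − 1 = 5 (so min K = 5/3), attained only by arithmetic progressions.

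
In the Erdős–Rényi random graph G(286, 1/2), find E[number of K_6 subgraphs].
E[# K_6] = C(286, 6) · (1/2)^C(6, 2) = 721005537967 / 2^15 ≈ 22003342.833466

For each 6-subset S of vertices (there are C(286, 6) = 721005537967 such S), let X_S = 1 if S induces a K_6 (all C(6, 2) = 15 edges present). Then P(X_S = 1) = (1/2)^15 = 1/32768. By linearity of expectation, E[# K_6] = C(286, 6) · (1/2)^15 = 721005537967 / 32768 ≈ 22003342.833466.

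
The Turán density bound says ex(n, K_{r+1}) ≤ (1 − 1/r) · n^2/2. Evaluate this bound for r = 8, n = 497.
Turán density bound = (7/8) · 497^2/2 = 1729063/16 ≈ 108066.4375

Turán's theorem: ex(n, K_{r+1}) is achieved by the complete r-partite Turán graph T(n, r) with parts as balanced as possible, and is at most (1 − 1/r) · n^2/2. For r = 8, n = 497: the density bound is (7/8) · 247009/2 = 1729063/16 ≈ 108066.4375. The integer-valued extremum is e(T(497, 8)) = 108066, which is strictly less than the density bound 1729063/16 since 8 ∤ 497 (the parts of T(497, 8) cannot all be equal).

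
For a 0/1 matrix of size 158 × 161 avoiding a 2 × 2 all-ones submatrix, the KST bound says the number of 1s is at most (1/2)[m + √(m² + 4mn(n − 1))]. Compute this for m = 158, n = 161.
z(158, 161; 2, 2) ≤ (1/2)[158 + √(158² + 4·158·161·160)] = (1/2)[158 + √16305284] = 2097.9901

Kővári–Sós–Turán: let r_1, ..., r_158 be the row sums and z = Σ r_i the total number of 1s. Each pair of columns can share at most one row with both entries 1 (else a 2×2 all-ones block appears), so Σ_i C(r_i, 2) ≤ C(161, 2) = 12880. By convexity Σ_i C(r_i, 2) ≥ 158·C(z/158, 2) = z(z − 158)/(2·158), giving z² − 158z − 158·161·160 ≤ 0 and hence z ≤ (1/2)[158 + √(24964 + 4·4070080)] = (1/2)[158 + √16305284] ≈ (1/2)(158 + 4037.9802) = 2097.9901.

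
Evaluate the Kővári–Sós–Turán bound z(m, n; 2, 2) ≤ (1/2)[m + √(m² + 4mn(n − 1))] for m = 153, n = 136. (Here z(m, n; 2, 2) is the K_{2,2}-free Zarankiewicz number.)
z(153, 136; 2, 2) ≤ (1/2)[153 + √(153² + 4·153·136·135)] = (1/2)[153 + √11259729] = 1754.276

Kővári–Sós–Turán: let r_1, ..., r_153 be the row sums and z = Σ r_i the total number of 1s. Each pair of columns can share at most one row with both entries 1 (else a 2×2 all-ones block appears), so Σ_i C(r_i, 2) ≤ C(136, 2) = 9180. By convexity Σ_i C(r_i, 2) ≥ 153·C(z/153, 2) = z(z − 153)/(2·153), giving z² − 153z − 153·136·135 ≤ 0 and hence z ≤ (1/2)[153 + √(23409 + 4·2809080)] = (1/2)[153 + √11259729] ≈ (1/2)(153 + 3355.552) = 1754.276.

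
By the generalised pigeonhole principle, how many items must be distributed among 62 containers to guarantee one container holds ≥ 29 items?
n = (29 − 1)·62 + 1 = 1737

By the generalised pigeonhole principle, to guarantee some box contains ≥ r objects we need more than (r − 1) · k objects total. Threshold: n = (r − 1) · k + 1. With r = 29 and k = 62: n = 28 · 62 + 1 = 1736 + 1 = 1737. For n = 1736 = 28 · 62, we can put exactly 28 objects in every box, avoiding 29 in any single one — so 1737 is tight.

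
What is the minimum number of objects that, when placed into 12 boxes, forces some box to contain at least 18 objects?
n = (18 − 1)·12 + 1 = 205

By the generalised pigeonhole principle, to guarantee some box contains ≥ r objects we need more than (r − 1) · k objects total. Threshold: n = (r − 1) · k + 1. With r = 18 and k = 12: n = 17 · 12 + 1 = 204 + 1 = 205. For n = 204 = 17 · 12, we can put exactly 17 objects in every box, avoiding 18 in any single one — so 205 is tight.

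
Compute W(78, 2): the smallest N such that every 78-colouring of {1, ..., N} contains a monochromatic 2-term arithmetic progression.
W(78, 2) = 78 + 1 = 79

A 2-term AP is any pair of integers, so a monochromatic 2-AP exists iff some colour is used at least twice. With 78 colours, the colouring i ↦ i on {1, ..., 78} uses each colour once, avoiding any monochromatic pair, so W(78, 2) > 78. For {1, ..., 79}, pigeonhole forces two integers of the same colour, which form a monochromatic 2-AP. Hence W(78, 2) = 79.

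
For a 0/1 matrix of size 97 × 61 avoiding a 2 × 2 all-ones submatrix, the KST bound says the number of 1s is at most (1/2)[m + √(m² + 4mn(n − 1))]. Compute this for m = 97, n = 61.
z(97, 61; 2, 2) ≤ (1/2)[97 + √(97² + 4·97·61·60)] = (1/2)[97 + √1429489] = 646.3062

Kővári–Sós–Turán: let r_1, ..., r_97 be the row sums and z = Σ r_i the total number of 1s. Each pair of columns can share at most one row with both entries 1 (else a 2×2 all-ones block appears), so Σ_i C(r_i, 2) ≤ C(61, 2) = 1830. By convexity Σ_i C(r_i, 2) ≥ 97·C(z/97, 2) = z(z − 97)/(2·97), giving z² − 97z − 97·61·60 ≤ 0 and hence z ≤ (1/2)[97 + √(9409 + 4·355020)] = (1/2)[97 + √1429489] ≈ (1/2)(97 + 1195.6124) = 646.3062.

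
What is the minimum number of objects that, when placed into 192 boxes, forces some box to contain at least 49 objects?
n = (49 − 1)·192 + 1 = 9217

By the generalised pigeonhole principle, to guarantee some box contains ≥ r objects we need more than (r − 1) · k objects total. Threshold: n = (r − 1) · k + 1. With r = 49 and k = 192: n = 48 · 192 + 1 = 9216 + 1 = 9217. For n = 9216 = 48 · 192, we can put exactly 48 objects in every box, avoiding 49 in any single one — so 9217 is tight.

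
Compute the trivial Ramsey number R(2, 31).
R(2, 31) = 31

R(2, k) = k for all k ≥ 2: in a 2-colouring of K_k, either some edge is red (a red K_2) or all edges are blue (a blue K_k). And K_{30} coloured all-blue has no blue K_31, so R(2, 31) > 30. Hence R(2, 31) = 31.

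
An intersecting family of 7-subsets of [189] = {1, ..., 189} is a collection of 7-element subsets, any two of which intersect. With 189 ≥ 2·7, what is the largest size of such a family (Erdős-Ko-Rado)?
max |F| = C(188, 6) = 56574476596

The Erdős-Ko-Rado theorem states: for n ≥ 2k, an intersecting family of k-subsets of an n-element set has size at most C(n − 1, k − 1), with equality for 'star' families {A ⊆ [n] : |A| = k, i ∈ A} (fix an element i). For n = 189, k = 7: C(188, 6) = 56574476596.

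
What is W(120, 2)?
W(120, 2) = 120 + 1 = 121

A 2-term AP is any pair of integers, so a monochromatic 2-AP exists iff some colour is used at least twice. With 120 colours, the colouring i ↦ i on {1, ..., 120} uses each colour once, avoiding any monochromatic pair, so W(120, 2) > 120. For {1, ..., 121}, pigeonhole forces two integers of the same colour, which form a monochromatic 2-AP. Hence W(120, 2) = 121.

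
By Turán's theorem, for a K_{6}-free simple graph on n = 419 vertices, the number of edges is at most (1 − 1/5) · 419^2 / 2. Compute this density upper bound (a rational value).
Turán density bound = (4/5) · 419^2/2 = 351122/5 ≈ 70224.4

Turán's theorem: ex(n, K_{r+1}) is achieved by the complete r-partite Turán graph T(n, r) with parts as balanced as possible, and is at most (1 − 1/r) · n^2/2. For r = 5, n = 419: the density bound is (4/5) · 175561/2 = 351122/5 ≈ 70224.4. The integer-valued extremum is e(T(419, 5)) = 70224, which is strictly less than the density bound 351122/5 since 5 ∤ 419 (the parts of T(419, 5) cannot all be equal).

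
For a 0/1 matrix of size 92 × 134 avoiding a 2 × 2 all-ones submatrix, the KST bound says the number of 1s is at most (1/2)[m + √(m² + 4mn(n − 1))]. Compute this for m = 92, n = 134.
z(92, 134; 2, 2) ≤ (1/2)[92 + √(92² + 4·92·134·133)] = (1/2)[92 + √6566960] = 1327.304

Kővári–Sós–Turán: let r_1, ..., r_92 be the row sums and z = Σ r_i the total number of 1s. Each pair of columns can share at most one row with both entries 1 (else a 2×2 all-ones block appears), so Σ_i C(r_i, 2) ≤ C(134, 2) = 8911. By convexity Σ_i C(r_i, 2) ≥ 92·C(z/92, 2) = z(z − 92)/(2·92), giving z² − 92z − 92·134·133 ≤ 0 and hence z ≤ (1/2)[92 + √(8464 + 4·1639624)] = (1/2)[92 + √6566960] ≈ (1/2)(92 + 2562.608) = 1327.304.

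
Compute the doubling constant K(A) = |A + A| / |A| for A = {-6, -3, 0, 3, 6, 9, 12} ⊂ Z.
K = |A + A| / |A| = 13/7

Enumerate A + A = {a + b : a, b ∈ A}. With |A| = 7, there are |A|^2 = 49 ordered sum pairs; collecting distinct values, A + A = {-12, -9, -6, -3, 0, 3, 6, 9, 12, 15, 18, 21, 24}, so |A + A| = 13. Thus K = 13/7. Here |A + A| = 2|A| − 1 = 13, the minimum possible — so K = 13/7 is minimal, which holds iff A is an arithmetic progression.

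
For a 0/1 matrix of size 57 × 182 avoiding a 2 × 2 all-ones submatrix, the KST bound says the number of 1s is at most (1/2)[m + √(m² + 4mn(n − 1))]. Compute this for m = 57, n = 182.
z(57, 182; 2, 2) ≤ (1/2)[57 + √(57² + 4·57·182·181)] = (1/2)[57 + √7514025] = 1399.0861

Kővári–Sós–Turán: let r_1, ..., r_57 be the row sums and z = Σ r_i the total number of 1s. Each pair of columns can share at most one row with both entries 1 (else a 2×2 all-ones block appears), so Σ_i C(r_i, 2) ≤ C(182, 2) = 16471. By convexity Σ_i C(r_i, 2) ≥ 57·C(z/57, 2) = z(z − 57)/(2·57), giving z² − 57z − 57·182·181 ≤ 0 and hence z ≤ (1/2)[57 + √(3249 + 4·1877694)] = (1/2)[57 + √7514025] ≈ (1/2)(57 + 2741.1722) = 1399.0861.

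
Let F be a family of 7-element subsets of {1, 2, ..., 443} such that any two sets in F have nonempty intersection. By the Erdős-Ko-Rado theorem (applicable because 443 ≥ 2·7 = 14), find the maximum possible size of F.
max |F| = C(442, 6) = 10009240086846

Erdős-Ko-Rado (1961): when n ≥ 2k, max |F| = C(n−1, k−1). The bound is attained by the star {A : i ∈ A} for any fixed i ∈ [n]. Here C(443−1, 7−1) = C(442, 6) = 10009240086846.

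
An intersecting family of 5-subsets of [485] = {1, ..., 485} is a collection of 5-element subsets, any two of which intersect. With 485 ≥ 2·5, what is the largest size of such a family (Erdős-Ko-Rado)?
max |F| = C(484, 4) = 2258257001

The Erdős-Ko-Rado theorem states: for n ≥ 2k, an intersecting family of k-subsets of an n-element set has size at most C(n − 1, k − 1), with equality for 'star' families {A ⊆ [n] : |A| = k, i ∈ A} (fix an element i). For n = 485, k = 5: C(484, 4) = 2258257001.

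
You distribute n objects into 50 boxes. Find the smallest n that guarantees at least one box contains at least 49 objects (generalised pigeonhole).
n = (49 − 1)·50 + 1 = 2401

By the generalised pigeonhole principle, to guarantee some box contains ≥ r objects we need more than (r − 1) · k objects total. Threshold: n = (r − 1) · k + 1. With r = 49 and k = 50: n = 48 · 50 + 1 = 2400 + 1 = 2401. For n = 2400 = 48 · 50, we can put exactly 48 objects in every box, avoiding 49 in any single one — so 2401 is tight.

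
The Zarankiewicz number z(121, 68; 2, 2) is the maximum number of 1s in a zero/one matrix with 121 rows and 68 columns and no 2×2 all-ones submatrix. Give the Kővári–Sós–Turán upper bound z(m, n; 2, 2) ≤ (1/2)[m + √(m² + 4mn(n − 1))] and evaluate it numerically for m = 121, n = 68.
z(121, 68; 2, 2) ≤ (1/2)[121 + √(121² + 4·121·68·67)] = (1/2)[121 + √2219745] = 805.4404

Kővári–Sós–Turán: let r_1, ..., r_121 be the row sums and z = Σ r_i the total number of 1s. Each pair of columns can share at most one row with both entries 1 (else a 2×2 all-ones block appears), so Σ_i C(r_i, 2) ≤ C(68, 2) = 2278. By convexity Σ_i C(r_i, 2) ≥ 121·C(z/121, 2) = z(z − 121)/(2·121), giving z² − 121z − 121·68·67 ≤ 0 and hence z ≤ (1/2)[121 + √(14641 + 4·551276)] = (1/2)[121 + √2219745] ≈ (1/2)(121 + 1489.8809) = 805.4404.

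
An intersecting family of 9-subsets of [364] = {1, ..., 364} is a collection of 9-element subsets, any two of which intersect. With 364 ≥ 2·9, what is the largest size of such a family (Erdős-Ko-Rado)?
max |F| = C(363, 8) = 6918310730493657

The Erdős-Ko-Rado theorem states: for n ≥ 2k, an intersecting family of k-subsets of an n-element set has size at most C(n − 1, k − 1), with equality for 'star' families {A ⊆ [n] : |A| = k, i ∈ A} (fix an element i). For n = 364, k = 9: C(363, 8) = 6918310730493657.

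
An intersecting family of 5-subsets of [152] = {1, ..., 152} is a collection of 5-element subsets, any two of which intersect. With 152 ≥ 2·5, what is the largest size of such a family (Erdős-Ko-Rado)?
max |F| = C(151, 4) = 20811575

Erdős-Ko-Rado (1961): when n ≥ 2k, max |F| = C(n−1, k−1). The bound is attained by the star {A : i ∈ A} for any fixed i ∈ [n]. Here C(152−1, 5−1) = C(151, 4) = 20811575.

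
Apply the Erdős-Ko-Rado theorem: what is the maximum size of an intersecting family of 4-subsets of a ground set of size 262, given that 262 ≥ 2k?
max |F| = C(261, 3) = 2929290

Erdős-Ko-Rado (1961): when n ≥ 2k, max |F| = C(n−1, k−1). The bound is attained by the star {A : i ∈ A} for any fixed i ∈ [n]. Here C(262−1, 4−1) = C(261, 3) = 2929290.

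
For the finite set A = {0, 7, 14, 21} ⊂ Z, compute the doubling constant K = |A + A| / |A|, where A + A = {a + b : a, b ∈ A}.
K = |A + A| / |A| = 7/4

Enumerate A + A = {a + b : a, b ∈ A}. With |A| = 4, there are |A|^2 = 16 ordered sum pairs; collecting distinct values, A + A = {0, 7, 14, 21, 28, 35, 42}, so |A + A| = 7. Thus K = 7/4. Here |A + A| = 2|A| − 1 = 7, the minimum possible — so K = 7/4 is minimal, which holds iff A is an arithmetic progression.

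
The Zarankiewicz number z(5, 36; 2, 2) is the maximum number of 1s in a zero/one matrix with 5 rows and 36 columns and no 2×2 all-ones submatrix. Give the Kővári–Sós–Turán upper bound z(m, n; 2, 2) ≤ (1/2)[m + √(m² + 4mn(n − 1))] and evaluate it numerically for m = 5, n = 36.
z(5, 36; 2, 2) ≤ (1/2)[5 + √(5² + 4·5·36·35)] = (1/2)[5 + √25225] = 81.9119

Kővári–Sós–Turán: let r_1, ..., r_5 be the row sums and z = Σ r_i the total number of 1s. Each pair of columns can share at most one row with both entries 1 (else a 2×2 all-ones block appears), so Σ_i C(r_i, 2) ≤ C(36, 2) = 630. By convexity Σ_i C(r_i, 2) ≥ 5·C(z/5, 2) = z(z − 5)/(2·5), giving z² − 5z − 5·36·35 ≤ 0 and hence z ≤ (1/2)[5 + √(25 + 4·6300)] = (1/2)[5 + √25225] ≈ (1/2)(5 + 158.8238) = 81.9119.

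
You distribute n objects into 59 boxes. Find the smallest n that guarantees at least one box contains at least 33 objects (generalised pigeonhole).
n = (33 − 1)·59 + 1 = 1889

By the generalised pigeonhole principle, to guarantee some box contains ≥ r objects we need more than (r − 1) · k objects total. Threshold: n = (r − 1) · k + 1. With r = 33 and k = 59: n = 32 · 59 + 1 = 1888 + 1 = 1889. For n = 1888 = 32 · 59, we can put exactly 32 objects in every box, avoiding 33 in any single one — so 1889 is tight.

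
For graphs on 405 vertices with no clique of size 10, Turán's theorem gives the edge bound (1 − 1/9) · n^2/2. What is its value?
Turán density bound = (8/9) · 405^2/2 = 72900

Turán's theorem: ex(n, K_{r+1}) is achieved by the complete r-partite Turán graph T(n, r) with parts as balanced as possible, and is at most (1 − 1/r) · n^2/2. For r = 9, n = 405: the density bound is (8/9) · 164025/2 = 72900. Since 9 ∣ 405, the Turán graph T(405, 9) has parts of equal size 45, and its edge count e(T(405, 9)) = 72900 attains the density bound exactly.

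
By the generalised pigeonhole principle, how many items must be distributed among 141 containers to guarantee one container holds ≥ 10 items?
n = (10 − 1)·141 + 1 = 1270

By the generalised pigeonhole principle, to guarantee some box contains ≥ r objects we need more than (r − 1) · k objects total. Threshold: n = (r − 1) · k + 1. With r = 10 and k = 141: n = 9 · 141 + 1 = 1269 + 1 = 1270. For n = 1269 = 9 · 141, we can put exactly 9 objects in every box, avoiding 10 in any single one — so 1270 is tight.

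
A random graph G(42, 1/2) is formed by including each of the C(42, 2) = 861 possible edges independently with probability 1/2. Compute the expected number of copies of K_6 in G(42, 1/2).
E[# K_6] = C(42, 6) · (1/2)^C(6, 2) = 5245786 / 2^15 = 2622893/16384 ≈ 160.088684

For each 6-subset S of vertices (there are C(42, 6) = 5245786 such S), let X_S = 1 if S induces a K_6 (all C(6, 2) = 15 edges present). Then P(X_S = 1) = (1/2)^15 = 1/32768. By linearity of expectation, E[# K_6] = C(42, 6) · (1/2)^15 = 5245786 / 32768 = 2622893/16384 ≈ 160.088684.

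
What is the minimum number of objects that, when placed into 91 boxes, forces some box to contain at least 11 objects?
n = (11 − 1)·91 + 1 = 911

By the generalised pigeonhole principle, to guarantee some box contains ≥ r objects we need more than (r − 1) · k objects total. Threshold: n = (r − 1) · k + 1. With r = 11 and k = 91: n = 10 · 91 + 1 = 910 + 1 = 911. For n = 910 = 10 · 91, we can put exactly 10 objects in every box, avoiding 11 in any single one — so 911 is tight.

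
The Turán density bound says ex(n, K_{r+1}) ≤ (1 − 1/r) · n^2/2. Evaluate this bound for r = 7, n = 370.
Turán density bound = (6/7) · 370^2/2 = 410700/7 ≈ 58671.4286

Turán's theorem: ex(n, K_{r+1}) is achieved by the complete r-partite Turán graph T(n, r) with parts as balanced as possible, and is at most (1 − 1/r) · n^2/2. For r = 7, n = 370: the density bound is (6/7) · 136900/2 = 410700/7 ≈ 58671.4286. The integer-valued extremum is e(T(370, 7)) = 58671, which is strictly less than the density bound 410700/7 since 7 ∤ 370 (the parts of T(370, 7) cannot all be equal).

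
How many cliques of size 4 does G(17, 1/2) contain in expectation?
E[# K_4] = C(17, 4) · (1/2)^C(4, 2) = 2380 / 2^6 = 595/16 = 37.1875

For each 4-subset S of vertices (there are C(17, 4) = 2380 such S), let X_S = 1 if S induces a K_4 (all C(4, 2) = 6 edges present). Then P(X_S = 1) = (1/2)^6 = 1/64. By linearity of expectation, E[# K_4] = C(17, 4) · (1/2)^6 = 2380 / 64 = 595/16 = 37.1875.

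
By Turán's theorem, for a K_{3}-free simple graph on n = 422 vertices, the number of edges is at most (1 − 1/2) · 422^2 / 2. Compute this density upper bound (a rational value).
Turán density bound = (1/2) · 422^2/2 = 44521

Turán's theorem: ex(n, K_{r+1}) is achieved by the complete r-partite Turán graph T(n, r) with parts as balanced as possible, and is at most (1 − 1/r) · n^2/2. For r = 2, n = 422: the density bound is (1/2) · 178084/2 = 44521. Since 2 ∣ 422, the Turán graph T(422, 2) has parts of equal size 211, and its edge count e(T(422, 2)) = 44521 attains the density bound exactly.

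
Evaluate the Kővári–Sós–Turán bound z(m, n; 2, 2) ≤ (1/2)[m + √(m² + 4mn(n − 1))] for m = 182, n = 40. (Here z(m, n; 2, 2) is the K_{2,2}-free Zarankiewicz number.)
z(182, 40; 2, 2) ≤ (1/2)[182 + √(182² + 4·182·40·39)] = (1/2)[182 + √1168804] = 631.5562

Kővári–Sós–Turán: let r_1, ..., r_182 be the row sums and z = Σ r_i the total number of 1s. Each pair of columns can share at most one row with both entries 1 (else a 2×2 all-ones block appears), so Σ_i C(r_i, 2) ≤ C(40, 2) = 780. By convexity Σ_i C(r_i, 2) ≥ 182·C(z/182, 2) = z(z − 182)/(2·182), giving z² − 182z − 182·40·39 ≤ 0 and hence z ≤ (1/2)[182 + √(33124 + 4·283920)] = (1/2)[182 + √1168804] ≈ (1/2)(182 + 1081.1124) = 631.5562.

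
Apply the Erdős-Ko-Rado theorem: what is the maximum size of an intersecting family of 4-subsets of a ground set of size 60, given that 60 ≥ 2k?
max |F| = C(59, 3) = 32509

The Erdős-Ko-Rado theorem states: for n ≥ 2k, an intersecting family of k-subsets of an n-element set has size at most C(n − 1, k − 1), with equality for 'star' families {A ⊆ [n] : |A| = k, i ∈ A} (fix an element i). For n = 60, k = 4: C(59, 3) = 32509.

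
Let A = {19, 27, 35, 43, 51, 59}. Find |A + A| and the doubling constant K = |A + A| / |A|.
K = |A + A| / |A| = 11/6

Enumerate A + A = {a + b : a, b ∈ A}. With |A| = 6, there are |A|^2 = 36 ordered sum pairs; collecting distinct values, A + A = {38, 46, 54, 62, 70, 78, 86, 94, 102, 110, 118}, so |A + A| = 11. Thus K = 11/6. Here |A + A| = 2|A| − 1 = 11, the minimum possible — so K = 11/6 is minimal, which holds iff A is an arithmetic progression.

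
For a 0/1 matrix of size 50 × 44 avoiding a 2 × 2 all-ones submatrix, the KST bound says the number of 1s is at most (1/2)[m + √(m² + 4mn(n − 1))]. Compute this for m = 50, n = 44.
z(50, 44; 2, 2) ≤ (1/2)[50 + √(50² + 4·50·44·43)] = (1/2)[50 + √380900] = 333.5855

Kővári–Sós–Turán: let r_1, ..., r_50 be the row sums and z = Σ r_i the total number of 1s. Each pair of columns can share at most one row with both entries 1 (else a 2×2 all-ones block appears), so Σ_i C(r_i, 2) ≤ C(44, 2) = 946. By convexity Σ_i C(r_i, 2) ≥ 50·C(z/50, 2) = z(z − 50)/(2·50), giving z² − 50z − 50·44·43 ≤ 0 and hence z ≤ (1/2)[50 + √(2500 + 4·94600)] = (1/2)[50 + √380900] ≈ (1/2)(50 + 617.171) = 333.5855.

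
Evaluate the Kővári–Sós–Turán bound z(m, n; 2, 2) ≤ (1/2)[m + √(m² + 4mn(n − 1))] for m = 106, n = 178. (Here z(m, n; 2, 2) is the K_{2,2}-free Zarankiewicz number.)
z(106, 178; 2, 2) ≤ (1/2)[106 + √(106² + 4·106·178·177)] = (1/2)[106 + √13369780] = 1881.2355

Kővári–Sós–Turán: let r_1, ..., r_106 be the row sums and z = Σ r_i the total number of 1s. Each pair of columns can share at most one row with both entries 1 (else a 2×2 all-ones block appears), so Σ_i C(r_i, 2) ≤ C(178, 2) = 15753. By convexity Σ_i C(r_i, 2) ≥ 106·C(z/106, 2) = z(z − 106)/(2·106), giving z² − 106z − 106·178·177 ≤ 0 and hence z ≤ (1/2)[106 + √(11236 + 4·3339636)] = (1/2)[106 + √13369780] ≈ (1/2)(106 + 3656.471) = 1881.2355.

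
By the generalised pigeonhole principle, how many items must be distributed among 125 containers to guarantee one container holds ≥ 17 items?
n = (17 − 1)·125 + 1 = 2001

By the generalised pigeonhole principle, to guarantee some box contains ≥ r objects we need more than (r − 1) · k objects total. Threshold: n = (r − 1) · k + 1. With r = 17 and k = 125: n = 16 · 125 + 1 = 2000 + 1 = 2001. For n = 2000 = 16 · 125, we can put exactly 16 objects in every box, avoiding 17 in any single one — so 2001 is tight.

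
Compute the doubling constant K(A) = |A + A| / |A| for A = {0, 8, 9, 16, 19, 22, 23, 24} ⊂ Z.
K = |A + A| / |A| = 29/8

Enumerate A + A = {a + b : a, b ∈ A}. With |A| = 8, there are |A|^2 = 64 ordered sum pairs; collecting distinct values, A + A = {0, 8, 9, 16, 17, 18, 19, 22, 23, 24, 25, 27, 28, 30, 31, 32, 33, 35, 38, 39, 40, 41, 42, 43, 44, 45, 46, 47, 48}, so |A + A| = 29. Thus K = 29/8. For comparison, the minimum possible |A + A| over all 8-element sets is 2·8 − 1 = 15 (so min K = 15/8), attained only by arithmetic progressions.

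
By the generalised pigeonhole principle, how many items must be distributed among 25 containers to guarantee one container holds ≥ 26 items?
n = (26 − 1)·25 + 1 = 626

By the generalised pigeonhole principle, to guarantee some box contains ≥ r objects we need more than (r − 1) · k objects total. Threshold: n = (r − 1) · k + 1. With r = 26 and k = 25: n = 25 · 25 + 1 = 625 + 1 = 626. For n = 625 = 25 · 25, we can put exactly 25 objects in every box, avoiding 26 in any single one — so 626 is tight.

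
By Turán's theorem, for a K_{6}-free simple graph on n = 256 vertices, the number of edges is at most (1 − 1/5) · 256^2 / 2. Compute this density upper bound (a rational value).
Turán density bound = (4/5) · 256^2/2 = 131072/5 ≈ 26214.4

Turán's theorem: ex(n, K_{r+1}) is achieved by the complete r-partite Turán graph T(n, r) with parts as balanced as possible, and is at most (1 − 1/r) · n^2/2. For r = 5, n = 256: the density bound is (4/5) · 65536/2 = 131072/5 ≈ 26214.4. The integer-valued extremum is e(T(256, 5)) = 26214, which is strictly less than the density bound 131072/5 since 5 ∤ 256 (the parts of T(256, 5) cannot all be equal).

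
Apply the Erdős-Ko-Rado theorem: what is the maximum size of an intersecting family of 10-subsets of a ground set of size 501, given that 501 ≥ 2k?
max |F| = C(500, 9) = 5006325637513057000

Erdős-Ko-Rado (1961): when n ≥ 2k, max |F| = C(n−1, k−1). The bound is attained by the star {A : i ∈ A} for any fixed i ∈ [n]. Here C(501−1, 10−1) = C(500, 9) = 5006325637513057000.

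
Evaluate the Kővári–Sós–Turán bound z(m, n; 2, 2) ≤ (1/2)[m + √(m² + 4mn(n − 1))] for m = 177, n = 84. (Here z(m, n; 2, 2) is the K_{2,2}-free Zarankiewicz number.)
z(177, 84; 2, 2) ≤ (1/2)[177 + √(177² + 4·177·84·83)] = (1/2)[177 + √4967505] = 1202.895

Kővári–Sós–Turán: let r_1, ..., r_177 be the row sums and z = Σ r_i the total number of 1s. Each pair of columns can share at most one row with both entries 1 (else a 2×2 all-ones block appears), so Σ_i C(r_i, 2) ≤ C(84, 2) = 3486. By convexity Σ_i C(r_i, 2) ≥ 177·C(z/177, 2) = z(z − 177)/(2·177), giving z² − 177z − 177·84·83 ≤ 0 and hence z ≤ (1/2)[177 + √(31329 + 4·1234044)] = (1/2)[177 + √4967505] ≈ (1/2)(177 + 2228.79) = 1202.895.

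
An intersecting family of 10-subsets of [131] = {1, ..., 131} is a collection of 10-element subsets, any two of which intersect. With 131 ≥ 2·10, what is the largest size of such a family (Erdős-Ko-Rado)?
max |F| = C(130, 9) = 22016633132000

The Erdős-Ko-Rado theorem states: for n ≥ 2k, an intersecting family of k-subsets of an n-element set has size at most C(n − 1, k − 1), with equality for 'star' families {A ⊆ [n] : |A| = k, i ∈ A} (fix an element i). For n = 131, k = 10: C(130, 9) = 22016633132000.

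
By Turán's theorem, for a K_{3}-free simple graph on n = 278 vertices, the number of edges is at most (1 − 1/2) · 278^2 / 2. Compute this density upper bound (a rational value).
Turán density bound = (1/2) · 278^2/2 = 19321

Turán's theorem: ex(n, K_{r+1}) is achieved by the complete r-partite Turán graph T(n, r) with parts as balanced as possible, and is at most (1 − 1/r) · n^2/2. For r = 2, n = 278: the density bound is (1/2) · 77284/2 = 19321. Since 2 ∣ 278, the Turán graph T(278, 2) has parts of equal size 139, and its edge count e(T(278, 2)) = 19321 attains the density bound exactly.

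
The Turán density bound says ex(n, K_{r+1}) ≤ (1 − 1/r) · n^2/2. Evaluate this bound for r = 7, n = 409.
Turán density bound = (6/7) · 409^2/2 = 501843/7 ≈ 71691.8571

Turán's theorem: ex(n, K_{r+1}) is achieved by the complete r-partite Turán graph T(n, r) with parts as balanced as possible, and is at most (1 − 1/r) · n^2/2. For r = 7, n = 409: the density bound is (6/7) · 167281/2 = 501843/7 ≈ 71691.8571. The integer-valued extremum is e(T(409, 7)) = 71691, which is strictly less than the density bound 501843/7 since 7 ∤ 409 (the parts of T(409, 7) cannot all be equal).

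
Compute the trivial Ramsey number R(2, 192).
R(2, 192) = 192

R(2, k) = k for all k ≥ 2: in a 2-colouring of K_k, either some edge is red (a red K_2) or all edges are blue (a blue K_k). And K_{191} coloured all-blue has no blue K_192, so R(2, 192) > 191. Hence R(2, 192) = 192.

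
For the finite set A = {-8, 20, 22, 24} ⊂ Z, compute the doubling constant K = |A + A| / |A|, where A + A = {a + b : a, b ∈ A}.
K = |A + A| / |A| = 9/4

Enumerate A + A = {a + b : a, b ∈ A}. With |A| = 4, there are |A|^2 = 16 ordered sum pairs; collecting distinct values, A + A = {-16, 12, 14, 16, 40, 42, 44, 46, 48}, so |A + A| = 9. Thus K = 9/4. For comparison, the minimum possible |A + A| over all 4-element sets is 2·4 − 1 = 7 (so min K = 7/4), attained only by arithmetic progressions.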